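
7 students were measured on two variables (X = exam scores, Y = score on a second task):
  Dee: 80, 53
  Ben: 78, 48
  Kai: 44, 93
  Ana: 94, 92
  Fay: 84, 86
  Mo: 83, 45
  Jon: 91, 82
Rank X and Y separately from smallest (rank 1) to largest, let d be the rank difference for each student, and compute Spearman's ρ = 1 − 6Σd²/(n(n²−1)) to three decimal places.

0.107

Ranks of variable 1: 3, 2, 1, 7, 5, 4, 6
Ranks of variable 2: 3, 2, 7, 6, 5, 1, 4
d = r₁ − r₂: 0, 0, -6, 1, 0, 3, 2
d²: 0, 0, 36, 1, 0, 9, 4; Σd² = 50
ρ = 1 − 6·50/(7·48) = 1 − 300/336 = 0.107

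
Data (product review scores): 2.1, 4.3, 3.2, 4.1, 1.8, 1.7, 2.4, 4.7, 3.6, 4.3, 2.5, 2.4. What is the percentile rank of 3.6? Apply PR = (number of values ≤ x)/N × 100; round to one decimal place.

66.7

N = 12.
Strictly below 3.6: 7. Equal to 3.6: 1.
PR = 8/12 × 100 = 66.7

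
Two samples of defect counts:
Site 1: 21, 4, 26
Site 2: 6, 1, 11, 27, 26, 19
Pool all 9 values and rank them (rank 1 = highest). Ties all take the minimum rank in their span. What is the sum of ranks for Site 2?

30

Sorted (descending): 27, 26, 26, 21, 19, 11, 6, 4, 1
The 2 values of 26 occupy positions 2–3 → each gets rank 2.
Site 2 values → pooled ranks: 6→7, 1→9, 11→6, 27→1, 26→2, 19→5
Rank sum = 7 + 9 + 6 + 1 + 2 + 5 = 30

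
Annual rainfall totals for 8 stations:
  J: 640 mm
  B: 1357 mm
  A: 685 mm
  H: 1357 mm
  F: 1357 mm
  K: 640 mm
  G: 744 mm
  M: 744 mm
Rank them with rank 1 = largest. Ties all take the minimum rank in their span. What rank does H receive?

1

Sorted (descending): 1357, 1357, 1357, 744, 744, 685, 640, 640
The 3 values of 1357 occupy positions 1–3 → each gets rank 1.
The 2 values of 744 occupy positions 4–5 → each gets rank 4.
The 2 values of 640 occupy positions 7–8 → each gets rank 7.
H has value 1357 mm → rank 1.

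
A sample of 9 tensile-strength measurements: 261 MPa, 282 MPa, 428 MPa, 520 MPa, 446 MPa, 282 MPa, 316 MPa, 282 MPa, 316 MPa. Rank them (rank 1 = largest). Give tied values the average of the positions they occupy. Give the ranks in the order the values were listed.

9, 7, 3, 1, 2, 7, 4.5, 7, 4.5

Sorted (descending): 520, 446, 428, 316, 316, 282, 282, 282, 261
The 2 values of 316 occupy positions 4–5 → average rank (4+5)/2 = 4.5.
The 3 values of 282 occupy positions 6–8 → average rank 7.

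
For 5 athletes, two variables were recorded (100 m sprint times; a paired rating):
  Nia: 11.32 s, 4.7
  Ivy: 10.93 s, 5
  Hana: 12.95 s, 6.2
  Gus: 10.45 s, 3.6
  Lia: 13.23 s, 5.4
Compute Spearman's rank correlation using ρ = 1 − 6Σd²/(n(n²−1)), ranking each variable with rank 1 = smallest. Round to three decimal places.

0.800

Ranks of variable 1: 3, 2, 4, 1, 5
Ranks of variable 2: 2, 3, 5, 1, 4
d = r₁ − r₂: 1, -1, -1, 0, 1
d²: 1, 1, 1, 0, 1; Σd² = 4
ρ = 1 − 6·4/(5·24) = 1 − 24/120 = 0.800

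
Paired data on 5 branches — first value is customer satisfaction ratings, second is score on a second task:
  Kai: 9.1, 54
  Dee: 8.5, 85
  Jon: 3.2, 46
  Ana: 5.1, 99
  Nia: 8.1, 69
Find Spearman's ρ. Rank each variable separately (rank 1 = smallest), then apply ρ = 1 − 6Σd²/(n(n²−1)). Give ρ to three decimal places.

0.100

Ranks of variable 1: 5, 4, 1, 2, 3
Ranks of variable 2: 2, 4, 1, 5, 3
d = r₁ − r₂: 3, 0, 0, -3, 0
d²: 9, 0, 0, 9, 0; Σd² = 18
ρ = 1 − 6·18/(5·24) = 1 − 108/120 = 0.100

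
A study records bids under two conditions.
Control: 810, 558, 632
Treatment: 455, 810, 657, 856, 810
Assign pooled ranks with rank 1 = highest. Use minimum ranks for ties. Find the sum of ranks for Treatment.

18

Sorted (descending): 856, 810, 810, 810, 657, 632, 558, 455
The 3 values of 810 occupy positions 2–4 → each gets rank 2.
Treatment values → pooled ranks: 455→8, 810→2, 657→5, 856→1, 810→2
Rank sum = 8 + 2 + 5 + 1 + 2 = 18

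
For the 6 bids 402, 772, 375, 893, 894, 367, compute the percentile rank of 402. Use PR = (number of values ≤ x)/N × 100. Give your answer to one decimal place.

50.0

N = 6.
Strictly below 402: 2. Equal to 402: 1.
PR = 3/6 × 100 = 50.0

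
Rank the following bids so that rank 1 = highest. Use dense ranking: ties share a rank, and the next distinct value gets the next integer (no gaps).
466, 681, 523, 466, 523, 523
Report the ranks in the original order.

3, 1, 2, 3, 2, 2

Sorted (descending): 681, 523, 523, 523, 466, 466
The 3 values of 523 share dense rank 2.
The 2 values of 466 share dense rank 3.
Remaining distinct values take the next consecutive integers.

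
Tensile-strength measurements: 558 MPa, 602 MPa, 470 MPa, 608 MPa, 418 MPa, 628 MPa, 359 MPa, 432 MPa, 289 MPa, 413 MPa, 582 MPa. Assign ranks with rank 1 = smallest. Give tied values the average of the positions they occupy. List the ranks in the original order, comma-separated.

Sorted (ascending): 289, 359, 413, 418, 432, 470, 558, 582, 602, 608, 628
No ties — each value takes its position as its rank.

7, 9, 6, 10, 4, 11, 2, 5, 1, 3, 8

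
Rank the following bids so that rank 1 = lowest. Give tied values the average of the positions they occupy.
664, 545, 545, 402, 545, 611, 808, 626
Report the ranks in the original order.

Sorted (ascending): 402, 545, 545, 545, 611, 626, 664, 808
The 3 values of 545 occupy positions 2–4 → average rank 3.

7, 3, 3, 1, 3, 5, 8, 6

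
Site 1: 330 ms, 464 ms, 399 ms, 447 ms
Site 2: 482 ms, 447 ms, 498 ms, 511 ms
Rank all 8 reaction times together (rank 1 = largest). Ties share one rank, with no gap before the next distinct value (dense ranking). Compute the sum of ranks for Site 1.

22

Sorted (descending): 511, 498, 482, 464, 447, 447, 399, 330
The 2 values of 447 share dense rank 5.
Remaining distinct values take the next consecutive integers.
Site 1 values → pooled ranks: 330→7, 464→4, 399→6, 447→5
Rank sum = 7 + 4 + 6 + 5 = 22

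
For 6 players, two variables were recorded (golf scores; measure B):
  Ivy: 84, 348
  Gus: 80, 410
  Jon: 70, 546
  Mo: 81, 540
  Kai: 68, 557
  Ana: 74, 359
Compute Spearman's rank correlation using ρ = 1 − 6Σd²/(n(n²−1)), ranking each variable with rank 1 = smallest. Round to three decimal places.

Ranks of variable 1: 6, 4, 2, 5, 1, 3
Ranks of variable 2: 1, 3, 5, 4, 6, 2
d = r₁ − r₂: 5, 1, -3, 1, -5, 1
d²: 25, 1, 9, 1, 25, 1; Σd² = 62
ρ = 1 − 6·62/(6·35) = 1 − 372/210 = -0.771

-0.771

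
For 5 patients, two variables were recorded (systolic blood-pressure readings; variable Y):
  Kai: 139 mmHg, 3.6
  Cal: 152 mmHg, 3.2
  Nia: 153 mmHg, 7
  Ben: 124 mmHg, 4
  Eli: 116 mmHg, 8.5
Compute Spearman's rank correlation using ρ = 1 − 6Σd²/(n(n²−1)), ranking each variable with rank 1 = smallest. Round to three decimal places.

-0.400

Ranks of variable 1: 3, 4, 5, 2, 1
Ranks of variable 2: 2, 1, 4, 3, 5
d = r₁ − r₂: 1, 3, 1, -1, -4
d²: 1, 9, 1, 1, 16; Σd² = 28
ρ = 1 − 6·28/(5·24) = 1 − 168/120 = -0.400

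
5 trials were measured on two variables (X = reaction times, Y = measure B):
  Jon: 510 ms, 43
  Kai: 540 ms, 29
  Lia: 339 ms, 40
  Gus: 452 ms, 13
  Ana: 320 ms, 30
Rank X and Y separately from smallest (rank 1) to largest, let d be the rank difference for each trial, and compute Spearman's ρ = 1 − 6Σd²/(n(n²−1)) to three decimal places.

Ranks of variable 1: 4, 5, 2, 3, 1
Ranks of variable 2: 5, 2, 4, 1, 3
d = r₁ − r₂: -1, 3, -2, 2, -2
d²: 1, 9, 4, 4, 4; Σd² = 22
ρ = 1 − 6·22/(5·24) = 1 − 132/120 = -0.100

-0.100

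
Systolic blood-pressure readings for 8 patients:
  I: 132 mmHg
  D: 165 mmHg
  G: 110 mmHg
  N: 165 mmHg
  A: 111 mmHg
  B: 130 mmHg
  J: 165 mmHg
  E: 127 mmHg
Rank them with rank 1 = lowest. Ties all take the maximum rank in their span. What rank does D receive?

8

Sorted (ascending): 110, 111, 127, 130, 132, 165, 165, 165
The 3 values of 165 occupy positions 6–8 → each gets rank 8.
D has value 165 mmHg → rank 8.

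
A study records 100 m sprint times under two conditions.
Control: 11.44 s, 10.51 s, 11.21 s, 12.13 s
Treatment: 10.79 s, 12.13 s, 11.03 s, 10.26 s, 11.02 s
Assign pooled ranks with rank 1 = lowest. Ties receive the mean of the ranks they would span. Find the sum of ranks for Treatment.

21.5

Sorted (ascending): 10.26, 10.51, 10.79, 11.02, 11.03, 11.21, 11.44, 12.13, 12.13
The 2 values of 12.13 occupy positions 8–9 → average rank (8+9)/2 = 8.5.
Treatment values → pooled ranks: 10.79→3, 12.13→8.5, 11.03→5, 10.26→1, 11.02→4
Rank sum = 3 + 8.5 + 5 + 1 + 4 = 21.5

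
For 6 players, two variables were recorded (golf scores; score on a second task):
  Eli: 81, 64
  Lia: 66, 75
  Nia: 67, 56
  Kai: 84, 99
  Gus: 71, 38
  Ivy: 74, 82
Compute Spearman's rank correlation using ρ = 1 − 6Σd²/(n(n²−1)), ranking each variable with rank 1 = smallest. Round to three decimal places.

Ranks of variable 1: 5, 1, 2, 6, 3, 4
Ranks of variable 2: 3, 4, 2, 6, 1, 5
d = r₁ − r₂: 2, -3, 0, 0, 2, -1
d²: 4, 9, 0, 0, 4, 1; Σd² = 18
ρ = 1 − 6·18/(6·35) = 1 − 108/210 = 0.486

0.486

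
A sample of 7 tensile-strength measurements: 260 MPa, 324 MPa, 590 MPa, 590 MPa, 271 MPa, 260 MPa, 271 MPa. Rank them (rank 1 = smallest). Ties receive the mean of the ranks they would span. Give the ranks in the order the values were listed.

1.5, 5, 6.5, 6.5, 3.5, 1.5, 3.5

Sorted (ascending): 260, 260, 271, 271, 324, 590, 590
The 2 values of 260 occupy positions 1–2 → average rank (1+2)/2 = 1.5.
The 2 values of 271 occupy positions 3–4 → average rank (3+4)/2 = 3.5.
The 2 values of 590 occupy positions 6–7 → average rank (6+7)/2 = 6.5.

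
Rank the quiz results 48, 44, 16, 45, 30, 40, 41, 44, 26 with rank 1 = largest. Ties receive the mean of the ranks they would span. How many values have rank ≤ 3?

Sorted (descending): 48, 45, 44, 44, 41, 40, 30, 26, 16
The 2 values of 44 occupy positions 3–4 → average rank (3+4)/2 = 3.5.
Ranks ≤ 3: {1, 2} → 2 values.

2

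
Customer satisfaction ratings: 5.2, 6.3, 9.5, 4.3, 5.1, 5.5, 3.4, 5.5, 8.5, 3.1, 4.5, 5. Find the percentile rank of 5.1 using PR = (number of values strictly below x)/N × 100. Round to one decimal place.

N = 12.
Strictly below 5.1: 5. Equal to 5.1: 1.
PR = 5/12 × 100 = 41.7

41.7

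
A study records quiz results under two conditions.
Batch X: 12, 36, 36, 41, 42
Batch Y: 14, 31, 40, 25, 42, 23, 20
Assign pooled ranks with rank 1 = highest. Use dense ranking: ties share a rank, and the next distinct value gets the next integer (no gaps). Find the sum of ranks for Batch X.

21

Sorted (descending): 42, 42, 41, 40, 36, 36, 31, 25, 23, 20, 14, 12
The 2 values of 42 share dense rank 1.
The 2 values of 36 share dense rank 4.
Remaining distinct values take the next consecutive integers.
Batch X values → pooled ranks: 12→10, 36→4, 36→4, 41→2, 42→1
Rank sum = 10 + 4 + 4 + 2 + 1 = 21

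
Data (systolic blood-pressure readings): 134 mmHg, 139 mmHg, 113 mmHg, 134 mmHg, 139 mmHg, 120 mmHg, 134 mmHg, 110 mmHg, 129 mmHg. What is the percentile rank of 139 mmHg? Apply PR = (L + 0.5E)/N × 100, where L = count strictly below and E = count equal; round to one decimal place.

N = 9.
Strictly below 139: 7. Equal to 139: 2.
PR = (7 + 0.5·2)/9 × 100 = 88.9

88.9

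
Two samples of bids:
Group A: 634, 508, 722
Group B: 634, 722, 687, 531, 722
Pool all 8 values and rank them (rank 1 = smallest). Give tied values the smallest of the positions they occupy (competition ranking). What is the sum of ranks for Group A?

Sorted (ascending): 508, 531, 634, 634, 687, 722, 722, 722
The 2 values of 634 occupy positions 3–4 → each gets rank 3.
The 3 values of 722 occupy positions 6–8 → each gets rank 6.
Group A values → pooled ranks: 634→3, 508→1, 722→6
Rank sum = 3 + 1 + 6 = 10

10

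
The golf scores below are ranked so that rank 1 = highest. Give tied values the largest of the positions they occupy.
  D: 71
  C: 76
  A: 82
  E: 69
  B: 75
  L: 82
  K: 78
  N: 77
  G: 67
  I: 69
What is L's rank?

Sorted (descending): 82, 82, 78, 77, 76, 75, 71, 69, 69, 67
The 2 values of 82 occupy positions 1–2 → each gets rank 2.
The 2 values of 69 occupy positions 8–9 → each gets rank 9.
L has value 82 → rank 2.

2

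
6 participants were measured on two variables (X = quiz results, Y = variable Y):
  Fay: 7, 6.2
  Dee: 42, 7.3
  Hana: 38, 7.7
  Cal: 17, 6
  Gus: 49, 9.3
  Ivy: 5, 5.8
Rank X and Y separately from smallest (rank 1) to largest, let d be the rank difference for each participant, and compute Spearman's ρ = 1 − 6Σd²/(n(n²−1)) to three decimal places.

Ranks of variable 1: 2, 5, 4, 3, 6, 1
Ranks of variable 2: 3, 4, 5, 2, 6, 1
d = r₁ − r₂: -1, 1, -1, 1, 0, 0
d²: 1, 1, 1, 1, 0, 0; Σd² = 4
ρ = 1 − 6·4/(6·35) = 1 − 24/210 = 0.886

0.886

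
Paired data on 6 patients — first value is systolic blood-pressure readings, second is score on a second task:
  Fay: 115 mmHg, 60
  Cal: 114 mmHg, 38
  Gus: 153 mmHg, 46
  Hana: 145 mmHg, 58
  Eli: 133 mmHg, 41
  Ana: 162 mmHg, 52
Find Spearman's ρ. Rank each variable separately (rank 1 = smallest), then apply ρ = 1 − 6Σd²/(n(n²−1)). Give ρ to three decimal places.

Ranks of variable 1: 2, 1, 5, 4, 3, 6
Ranks of variable 2: 6, 1, 3, 5, 2, 4
d = r₁ − r₂: -4, 0, 2, -1, 1, 2
d²: 16, 0, 4, 1, 1, 4; Σd² = 26
ρ = 1 − 6·26/(6·35) = 1 − 156/210 = 0.257

0.257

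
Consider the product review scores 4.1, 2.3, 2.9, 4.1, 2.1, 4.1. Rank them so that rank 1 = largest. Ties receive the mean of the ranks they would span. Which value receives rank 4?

Sorted (descending): 4.1, 4.1, 4.1, 2.9, 2.3, 2.1
The 3 values of 4.1 occupy positions 1–3 → average rank 2.
Rank 4 → value 2.9.

2.9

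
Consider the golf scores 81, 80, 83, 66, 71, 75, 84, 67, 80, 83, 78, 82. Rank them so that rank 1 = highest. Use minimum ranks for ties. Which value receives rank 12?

66

Sorted (descending): 84, 83, 83, 82, 81, 80, 80, 78, 75, 71, 67, 66
The 2 values of 83 occupy positions 2–3 → each gets rank 2.
The 2 values of 80 occupy positions 6–7 → each gets rank 6.
Rank 12 → value 66.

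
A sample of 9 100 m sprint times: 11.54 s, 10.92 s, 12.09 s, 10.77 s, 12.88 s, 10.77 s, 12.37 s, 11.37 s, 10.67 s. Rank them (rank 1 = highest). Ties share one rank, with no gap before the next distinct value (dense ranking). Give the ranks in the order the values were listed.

4, 6, 3, 7, 1, 7, 2, 5, 8

Sorted (descending): 12.88, 12.37, 12.09, 11.54, 11.37, 10.92, 10.77, 10.77, 10.67
The 2 values of 10.77 share dense rank 7.
Remaining distinct values take the next consecutive integers.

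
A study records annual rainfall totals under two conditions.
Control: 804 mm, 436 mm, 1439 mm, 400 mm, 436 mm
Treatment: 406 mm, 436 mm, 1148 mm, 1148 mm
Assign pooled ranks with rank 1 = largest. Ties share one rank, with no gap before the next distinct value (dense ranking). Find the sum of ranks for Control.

Sorted (descending): 1439, 1148, 1148, 804, 436, 436, 436, 406, 400
The 2 values of 1148 share dense rank 2.
The 3 values of 436 share dense rank 4.
Remaining distinct values take the next consecutive integers.
Control values → pooled ranks: 804→3, 436→4, 1439→1, 400→6, 436→4
Rank sum = 3 + 4 + 1 + 6 + 4 = 18

18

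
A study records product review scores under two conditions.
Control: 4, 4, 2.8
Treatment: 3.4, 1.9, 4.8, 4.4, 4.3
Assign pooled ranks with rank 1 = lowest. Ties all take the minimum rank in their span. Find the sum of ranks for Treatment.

Sorted (ascending): 1.9, 2.8, 3.4, 4, 4, 4.3, 4.4, 4.8
The 2 values of 4 occupy positions 4–5 → each gets rank 4.
Treatment values → pooled ranks: 3.4→3, 1.9→1, 4.8→8, 4.4→7, 4.3→6
Rank sum = 3 + 1 + 8 + 7 + 6 = 25

25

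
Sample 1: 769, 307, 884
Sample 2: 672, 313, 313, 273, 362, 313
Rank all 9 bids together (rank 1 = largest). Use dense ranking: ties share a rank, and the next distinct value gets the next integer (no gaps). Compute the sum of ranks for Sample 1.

Sorted (descending): 884, 769, 672, 362, 313, 313, 313, 307, 273
The 3 values of 313 share dense rank 5.
Remaining distinct values take the next consecutive integers.
Sample 1 values → pooled ranks: 769→2, 307→6, 884→1
Rank sum = 2 + 6 + 1 = 9

9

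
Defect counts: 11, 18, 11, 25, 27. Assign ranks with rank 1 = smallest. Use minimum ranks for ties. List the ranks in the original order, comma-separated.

1, 3, 1, 4, 5

Sorted (ascending): 11, 11, 18, 25, 27
The 2 values of 11 occupy positions 1–2 → each gets rank 1.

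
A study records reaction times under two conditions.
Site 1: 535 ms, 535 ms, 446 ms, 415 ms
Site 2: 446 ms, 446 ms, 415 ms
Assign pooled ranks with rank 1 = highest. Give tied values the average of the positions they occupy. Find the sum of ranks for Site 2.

Sorted (descending): 535, 535, 446, 446, 446, 415, 415
The 2 values of 535 occupy positions 1–2 → average rank (1+2)/2 = 1.5.
The 3 values of 446 occupy positions 3–5 → average rank 4.
The 2 values of 415 occupy positions 6–7 → average rank (6+7)/2 = 6.5.
Site 2 values → pooled ranks: 446→4, 446→4, 415→6.5
Rank sum = 4 + 4 + 6.5 = 14.5

14.5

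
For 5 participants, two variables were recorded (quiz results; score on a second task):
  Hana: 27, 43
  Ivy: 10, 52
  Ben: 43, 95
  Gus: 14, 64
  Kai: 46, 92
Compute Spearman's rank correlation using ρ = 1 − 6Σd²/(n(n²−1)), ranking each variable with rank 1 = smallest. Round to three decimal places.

Ranks of variable 1: 3, 1, 4, 2, 5
Ranks of variable 2: 1, 2, 5, 3, 4
d = r₁ − r₂: 2, -1, -1, -1, 1
d²: 4, 1, 1, 1, 1; Σd² = 8
ρ = 1 − 6·8/(5·24) = 1 − 48/120 = 0.600

0.600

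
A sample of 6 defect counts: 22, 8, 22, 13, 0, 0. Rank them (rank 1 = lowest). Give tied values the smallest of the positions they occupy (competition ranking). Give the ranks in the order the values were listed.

Sorted (ascending): 0, 0, 8, 13, 22, 22
The 2 values of 0 occupy positions 1–2 → each gets rank 1.
The 2 values of 22 occupy positions 5–6 → each gets rank 5.

5, 3, 5, 4, 1, 1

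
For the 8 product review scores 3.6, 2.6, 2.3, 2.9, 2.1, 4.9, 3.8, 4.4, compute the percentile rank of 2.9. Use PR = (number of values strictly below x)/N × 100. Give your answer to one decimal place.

37.5

N = 8.
Strictly below 2.9: 3. Equal to 2.9: 1.
PR = 3/8 × 100 = 37.5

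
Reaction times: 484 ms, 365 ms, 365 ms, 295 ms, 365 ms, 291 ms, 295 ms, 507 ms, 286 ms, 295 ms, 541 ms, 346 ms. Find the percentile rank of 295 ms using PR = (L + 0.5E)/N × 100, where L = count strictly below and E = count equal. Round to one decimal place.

29.2

N = 12.
Strictly below 295: 2. Equal to 295: 3.
PR = (2 + 0.5·3)/12 × 100 = 29.2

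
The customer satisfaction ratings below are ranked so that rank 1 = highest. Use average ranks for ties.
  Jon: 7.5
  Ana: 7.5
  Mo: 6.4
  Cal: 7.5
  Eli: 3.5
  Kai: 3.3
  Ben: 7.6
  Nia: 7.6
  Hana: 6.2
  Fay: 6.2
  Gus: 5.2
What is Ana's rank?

Sorted (descending): 7.6, 7.6, 7.5, 7.5, 7.5, 6.4, 6.2, 6.2, 5.2, 3.5, 3.3
The 2 values of 7.6 occupy positions 1–2 → average rank (1+2)/2 = 1.5.
The 3 values of 7.5 occupy positions 3–5 → average rank 4.
The 2 values of 6.2 occupy positions 7–8 → average rank (7+8)/2 = 7.5.
Ana has value 7.5 → rank 4.

4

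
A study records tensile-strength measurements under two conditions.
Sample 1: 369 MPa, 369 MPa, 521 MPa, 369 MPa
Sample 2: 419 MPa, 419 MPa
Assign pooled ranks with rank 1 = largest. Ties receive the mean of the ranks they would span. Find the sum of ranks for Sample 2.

5

Sorted (descending): 521, 419, 419, 369, 369, 369
The 2 values of 419 occupy positions 2–3 → average rank (2+3)/2 = 2.5.
The 3 values of 369 occupy positions 4–6 → average rank 5.
Sample 2 values → pooled ranks: 419→2.5, 419→2.5
Rank sum = 2.5 + 2.5 = 5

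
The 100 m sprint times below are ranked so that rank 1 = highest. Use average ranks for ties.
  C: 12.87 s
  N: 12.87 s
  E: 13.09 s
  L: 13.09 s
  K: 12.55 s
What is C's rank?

Sorted (descending): 13.09, 13.09, 12.87, 12.87, 12.55
The 2 values of 13.09 occupy positions 1–2 → average rank (1+2)/2 = 1.5.
The 2 values of 12.87 occupy positions 3–4 → average rank (3+4)/2 = 3.5.
C has value 12.87 s → rank 3.5.

3.5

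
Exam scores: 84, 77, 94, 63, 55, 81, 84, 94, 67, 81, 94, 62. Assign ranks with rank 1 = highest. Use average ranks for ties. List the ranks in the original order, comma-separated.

Sorted (descending): 94, 94, 94, 84, 84, 81, 81, 77, 67, 63, 62, 55
The 3 values of 94 occupy positions 1–3 → average rank 2.
The 2 values of 84 occupy positions 4–5 → average rank (4+5)/2 = 4.5.
The 2 values of 81 occupy positions 6–7 → average rank (6+7)/2 = 6.5.

4.5, 8, 2, 10, 12, 6.5, 4.5, 2, 9, 6.5, 2, 11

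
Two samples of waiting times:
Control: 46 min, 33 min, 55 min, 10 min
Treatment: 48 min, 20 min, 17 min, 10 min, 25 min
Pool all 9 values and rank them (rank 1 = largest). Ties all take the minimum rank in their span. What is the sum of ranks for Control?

Sorted (descending): 55, 48, 46, 33, 25, 20, 17, 10, 10
The 2 values of 10 occupy positions 8–9 → each gets rank 8.
Control values → pooled ranks: 46→3, 33→4, 55→1, 10→8
Rank sum = 3 + 4 + 1 + 8 = 16

16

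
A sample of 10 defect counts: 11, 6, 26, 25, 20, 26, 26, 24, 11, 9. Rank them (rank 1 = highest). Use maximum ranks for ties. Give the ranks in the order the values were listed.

8, 10, 3, 4, 6, 3, 3, 5, 8, 9

Sorted (descending): 26, 26, 26, 25, 24, 20, 11, 11, 9, 6
The 3 values of 26 occupy positions 1–3 → each gets rank 3.
The 2 values of 11 occupy positions 7–8 → each gets rank 8.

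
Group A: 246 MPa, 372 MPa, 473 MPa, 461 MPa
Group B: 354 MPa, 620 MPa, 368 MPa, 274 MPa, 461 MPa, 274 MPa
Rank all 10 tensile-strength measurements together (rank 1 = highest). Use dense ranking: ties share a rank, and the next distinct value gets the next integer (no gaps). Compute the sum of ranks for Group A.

Sorted (descending): 620, 473, 461, 461, 372, 368, 354, 274, 274, 246
The 2 values of 461 share dense rank 3.
The 2 values of 274 share dense rank 7.
Remaining distinct values take the next consecutive integers.
Group A values → pooled ranks: 246→8, 372→4, 473→2, 461→3
Rank sum = 8 + 4 + 2 + 3 = 17

17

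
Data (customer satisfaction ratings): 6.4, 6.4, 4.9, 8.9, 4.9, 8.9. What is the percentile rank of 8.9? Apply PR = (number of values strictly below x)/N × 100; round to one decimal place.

66.7

N = 6.
Strictly below 8.9: 4. Equal to 8.9: 2.
PR = 4/6 × 100 = 66.7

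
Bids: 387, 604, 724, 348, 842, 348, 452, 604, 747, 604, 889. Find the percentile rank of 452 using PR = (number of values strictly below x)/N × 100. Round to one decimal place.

N = 11.
Strictly below 452: 3. Equal to 452: 1.
PR = 3/11 × 100 = 27.3

27.3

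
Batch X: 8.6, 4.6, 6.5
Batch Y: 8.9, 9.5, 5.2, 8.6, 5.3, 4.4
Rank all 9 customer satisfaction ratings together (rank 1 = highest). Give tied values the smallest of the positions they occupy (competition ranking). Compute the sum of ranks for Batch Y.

28

Sorted (descending): 9.5, 8.9, 8.6, 8.6, 6.5, 5.3, 5.2, 4.6, 4.4
The 2 values of 8.6 occupy positions 3–4 → each gets rank 3.
Batch Y values → pooled ranks: 8.9→2, 9.5→1, 5.2→7, 8.6→3, 5.3→6, 4.4→9
Rank sum = 2 + 1 + 7 + 3 + 6 + 9 = 28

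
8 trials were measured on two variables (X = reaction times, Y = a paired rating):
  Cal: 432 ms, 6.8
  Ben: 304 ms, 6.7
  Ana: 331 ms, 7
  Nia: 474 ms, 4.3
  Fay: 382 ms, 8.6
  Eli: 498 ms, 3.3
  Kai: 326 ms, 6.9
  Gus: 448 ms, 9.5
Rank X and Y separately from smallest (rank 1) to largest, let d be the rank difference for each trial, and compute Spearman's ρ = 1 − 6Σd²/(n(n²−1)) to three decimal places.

Ranks of variable 1: 5, 1, 3, 7, 4, 8, 2, 6
Ranks of variable 2: 4, 3, 6, 2, 7, 1, 5, 8
d = r₁ − r₂: 1, -2, -3, 5, -3, 7, -3, -2
d²: 1, 4, 9, 25, 9, 49, 9, 4; Σd² = 110
ρ = 1 − 6·110/(8·63) = 1 − 660/504 = -0.310

-0.310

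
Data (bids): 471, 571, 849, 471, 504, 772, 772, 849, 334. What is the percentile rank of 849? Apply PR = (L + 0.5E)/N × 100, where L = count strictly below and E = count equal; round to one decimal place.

88.9

N = 9.
Strictly below 849: 7. Equal to 849: 2.
PR = (7 + 0.5·2)/9 × 100 = 88.9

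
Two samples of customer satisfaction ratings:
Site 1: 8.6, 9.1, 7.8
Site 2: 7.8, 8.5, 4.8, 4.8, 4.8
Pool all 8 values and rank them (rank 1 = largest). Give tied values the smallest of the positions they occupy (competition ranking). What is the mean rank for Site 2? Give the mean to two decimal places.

Sorted (descending): 9.1, 8.6, 8.5, 7.8, 7.8, 4.8, 4.8, 4.8
The 2 values of 7.8 occupy positions 4–5 → each gets rank 4.
The 3 values of 4.8 occupy positions 6–8 → each gets rank 6.
Site 2 values → pooled ranks: 7.8→4, 8.5→3, 4.8→6, 4.8→6, 4.8→6
Mean rank = (4 + 3 + 6 + 6 + 6) / 5 = 5.00

5.00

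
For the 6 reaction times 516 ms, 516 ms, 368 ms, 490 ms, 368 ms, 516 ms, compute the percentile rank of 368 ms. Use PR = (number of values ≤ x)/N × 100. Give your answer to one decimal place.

33.3

N = 6.
Strictly below 368: 0. Equal to 368: 2.
PR = 2/6 × 100 = 33.3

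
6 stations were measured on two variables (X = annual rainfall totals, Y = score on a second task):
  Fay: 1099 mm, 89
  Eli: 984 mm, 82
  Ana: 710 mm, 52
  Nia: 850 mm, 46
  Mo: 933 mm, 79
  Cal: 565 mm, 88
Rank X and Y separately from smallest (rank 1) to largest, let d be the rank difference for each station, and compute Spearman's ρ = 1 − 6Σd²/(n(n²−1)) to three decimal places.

Ranks of variable 1: 6, 5, 2, 3, 4, 1
Ranks of variable 2: 6, 4, 2, 1, 3, 5
d = r₁ − r₂: 0, 1, 0, 2, 1, -4
d²: 0, 1, 0, 4, 1, 16; Σd² = 22
ρ = 1 − 6·22/(6·35) = 1 − 132/210 = 0.371

0.371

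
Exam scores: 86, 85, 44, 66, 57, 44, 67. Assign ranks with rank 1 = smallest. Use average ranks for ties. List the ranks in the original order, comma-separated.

Sorted (ascending): 44, 44, 57, 66, 67, 85, 86
The 2 values of 44 occupy positions 1–2 → average rank (1+2)/2 = 1.5.

7, 6, 1.5, 4, 3, 1.5, 5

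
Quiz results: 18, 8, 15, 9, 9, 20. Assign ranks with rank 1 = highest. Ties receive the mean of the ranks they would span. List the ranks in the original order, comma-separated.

2, 6, 3, 4.5, 4.5, 1

Sorted (descending): 20, 18, 15, 9, 9, 8
The 2 values of 9 occupy positions 4–5 → average rank (4+5)/2 = 4.5.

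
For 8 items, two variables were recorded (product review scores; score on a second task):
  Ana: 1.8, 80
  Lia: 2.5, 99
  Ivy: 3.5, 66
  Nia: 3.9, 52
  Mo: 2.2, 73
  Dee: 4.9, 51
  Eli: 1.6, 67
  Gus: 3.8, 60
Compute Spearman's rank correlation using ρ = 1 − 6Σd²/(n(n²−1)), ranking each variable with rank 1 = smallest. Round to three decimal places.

Ranks of variable 1: 2, 4, 5, 7, 3, 8, 1, 6
Ranks of variable 2: 7, 8, 4, 2, 6, 1, 5, 3
d = r₁ − r₂: -5, -4, 1, 5, -3, 7, -4, 3
d²: 25, 16, 1, 25, 9, 49, 16, 9; Σd² = 150
ρ = 1 − 6·150/(8·63) = 1 − 900/504 = -0.786

-0.786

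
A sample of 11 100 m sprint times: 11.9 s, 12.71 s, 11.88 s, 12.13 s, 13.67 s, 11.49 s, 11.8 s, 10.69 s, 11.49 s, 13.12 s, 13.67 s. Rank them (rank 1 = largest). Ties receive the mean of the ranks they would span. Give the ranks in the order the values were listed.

6, 4, 7, 5, 1.5, 9.5, 8, 11, 9.5, 3, 1.5

Sorted (descending): 13.67, 13.67, 13.12, 12.71, 12.13, 11.9, 11.88, 11.8, 11.49, 11.49, 10.69
The 2 values of 13.67 occupy positions 1–2 → average rank (1+2)/2 = 1.5.
The 2 values of 11.49 occupy positions 9–10 → average rank (9+10)/2 = 9.5.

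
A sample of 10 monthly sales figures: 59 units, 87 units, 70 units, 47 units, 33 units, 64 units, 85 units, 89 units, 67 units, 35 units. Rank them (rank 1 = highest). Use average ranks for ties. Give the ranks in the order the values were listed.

Sorted (descending): 89, 87, 85, 70, 67, 64, 59, 47, 35, 33
No ties — each value takes its position as its rank.

7, 2, 4, 8, 10, 6, 3, 1, 5, 9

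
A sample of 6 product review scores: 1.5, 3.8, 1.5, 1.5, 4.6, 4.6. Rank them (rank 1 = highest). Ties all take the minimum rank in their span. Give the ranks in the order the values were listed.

Sorted (descending): 4.6, 4.6, 3.8, 1.5, 1.5, 1.5
The 2 values of 4.6 occupy positions 1–2 → each gets rank 1.
The 3 values of 1.5 occupy positions 4–6 → each gets rank 4.

4, 3, 4, 4, 1, 1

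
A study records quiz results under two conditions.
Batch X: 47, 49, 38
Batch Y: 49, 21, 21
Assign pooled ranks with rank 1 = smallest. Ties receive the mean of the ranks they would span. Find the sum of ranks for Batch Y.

8.5

Sorted (ascending): 21, 21, 38, 47, 49, 49
The 2 values of 21 occupy positions 1–2 → average rank (1+2)/2 = 1.5.
The 2 values of 49 occupy positions 5–6 → average rank (5+6)/2 = 5.5.
Batch Y values → pooled ranks: 49→5.5, 21→1.5, 21→1.5
Rank sum = 5.5 + 1.5 + 1.5 = 8.5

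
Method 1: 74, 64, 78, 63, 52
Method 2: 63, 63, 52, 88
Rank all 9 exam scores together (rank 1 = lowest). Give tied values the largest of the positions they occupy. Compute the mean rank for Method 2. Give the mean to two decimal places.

5.25

Sorted (ascending): 52, 52, 63, 63, 63, 64, 74, 78, 88
The 2 values of 52 occupy positions 1–2 → each gets rank 2.
The 3 values of 63 occupy positions 3–5 → each gets rank 5.
Method 2 values → pooled ranks: 63→5, 63→5, 52→2, 88→9
Mean rank = (5 + 5 + 2 + 9) / 4 = 5.25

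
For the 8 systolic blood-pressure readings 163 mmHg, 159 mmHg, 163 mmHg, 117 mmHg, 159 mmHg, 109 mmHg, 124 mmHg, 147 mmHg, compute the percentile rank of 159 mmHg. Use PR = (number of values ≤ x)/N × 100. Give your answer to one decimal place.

N = 8.
Strictly below 159: 4. Equal to 159: 2.
PR = 6/8 × 100 = 75.0

75.0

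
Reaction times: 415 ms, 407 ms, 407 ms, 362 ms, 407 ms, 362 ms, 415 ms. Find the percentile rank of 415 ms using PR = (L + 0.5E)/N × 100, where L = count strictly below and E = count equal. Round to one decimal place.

N = 7.
Strictly below 415: 5. Equal to 415: 2.
PR = (5 + 0.5·2)/7 × 100 = 85.7

85.7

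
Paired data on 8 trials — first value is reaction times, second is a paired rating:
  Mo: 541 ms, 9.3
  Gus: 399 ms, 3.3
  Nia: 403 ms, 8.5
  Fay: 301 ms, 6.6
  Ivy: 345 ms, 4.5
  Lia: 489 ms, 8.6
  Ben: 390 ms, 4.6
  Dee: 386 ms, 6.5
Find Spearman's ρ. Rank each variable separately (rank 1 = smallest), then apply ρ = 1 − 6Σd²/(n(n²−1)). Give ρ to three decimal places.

Ranks of variable 1: 8, 5, 6, 1, 2, 7, 4, 3
Ranks of variable 2: 8, 1, 6, 5, 2, 7, 3, 4
d = r₁ − r₂: 0, 4, 0, -4, 0, 0, 1, -1
d²: 0, 16, 0, 16, 0, 0, 1, 1; Σd² = 34
ρ = 1 − 6·34/(8·63) = 1 − 204/504 = 0.595

0.595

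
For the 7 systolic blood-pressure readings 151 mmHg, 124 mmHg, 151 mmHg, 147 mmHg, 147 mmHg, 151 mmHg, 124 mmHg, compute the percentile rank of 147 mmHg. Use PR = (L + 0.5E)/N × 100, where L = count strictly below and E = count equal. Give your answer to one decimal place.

N = 7.
Strictly below 147: 2. Equal to 147: 2.
PR = (2 + 0.5·2)/7 × 100 = 42.9

42.9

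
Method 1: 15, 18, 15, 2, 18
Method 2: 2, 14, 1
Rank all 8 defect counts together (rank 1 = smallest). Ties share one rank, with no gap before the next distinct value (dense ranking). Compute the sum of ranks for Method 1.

20

Sorted (ascending): 1, 2, 2, 14, 15, 15, 18, 18
The 2 values of 2 share dense rank 2.
The 2 values of 15 share dense rank 4.
The 2 values of 18 share dense rank 5.
Remaining distinct values take the next consecutive integers.
Method 1 values → pooled ranks: 15→4, 18→5, 15→4, 2→2, 18→5
Rank sum = 4 + 5 + 4 + 2 + 5 = 20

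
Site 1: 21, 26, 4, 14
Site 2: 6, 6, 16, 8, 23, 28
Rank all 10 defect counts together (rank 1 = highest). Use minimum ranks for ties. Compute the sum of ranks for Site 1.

22

Sorted (descending): 28, 26, 23, 21, 16, 14, 8, 6, 6, 4
The 2 values of 6 occupy positions 8–9 → each gets rank 8.
Site 1 values → pooled ranks: 21→4, 26→2, 4→10, 14→6
Rank sum = 4 + 2 + 10 + 6 = 22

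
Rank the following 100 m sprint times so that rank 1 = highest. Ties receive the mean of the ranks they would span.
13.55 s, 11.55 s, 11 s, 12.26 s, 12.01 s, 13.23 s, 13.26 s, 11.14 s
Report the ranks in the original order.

1, 6, 8, 4, 5, 3, 2, 7

Sorted (descending): 13.55, 13.26, 13.23, 12.26, 12.01, 11.55, 11.14, 11
No ties — each value takes its position as its rank.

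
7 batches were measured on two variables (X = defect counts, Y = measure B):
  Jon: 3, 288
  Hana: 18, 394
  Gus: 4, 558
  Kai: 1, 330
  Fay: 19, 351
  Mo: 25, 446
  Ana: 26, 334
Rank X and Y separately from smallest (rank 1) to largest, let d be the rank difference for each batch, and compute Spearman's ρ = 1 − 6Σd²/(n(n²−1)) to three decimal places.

0.357

Ranks of variable 1: 2, 4, 3, 1, 5, 6, 7
Ranks of variable 2: 1, 5, 7, 2, 4, 6, 3
d = r₁ − r₂: 1, -1, -4, -1, 1, 0, 4
d²: 1, 1, 16, 1, 1, 0, 16; Σd² = 36
ρ = 1 − 6·36/(7·48) = 1 − 216/336 = 0.357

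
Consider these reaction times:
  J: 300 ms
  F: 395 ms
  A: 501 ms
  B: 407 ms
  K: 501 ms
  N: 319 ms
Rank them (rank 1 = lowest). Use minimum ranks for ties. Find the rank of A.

5

Sorted (ascending): 300, 319, 395, 407, 501, 501
The 2 values of 501 occupy positions 5–6 → each gets rank 5.
A has value 501 ms → rank 5.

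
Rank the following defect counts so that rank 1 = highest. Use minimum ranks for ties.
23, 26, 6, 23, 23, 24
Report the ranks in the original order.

Sorted (descending): 26, 24, 23, 23, 23, 6
The 3 values of 23 occupy positions 3–5 → each gets rank 3.

3, 1, 6, 3, 3, 2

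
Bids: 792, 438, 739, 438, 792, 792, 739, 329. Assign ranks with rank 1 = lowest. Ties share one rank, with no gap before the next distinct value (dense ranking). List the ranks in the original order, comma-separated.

4, 2, 3, 2, 4, 4, 3, 1

Sorted (ascending): 329, 438, 438, 739, 739, 792, 792, 792
The 2 values of 438 share dense rank 2.
The 2 values of 739 share dense rank 3.
The 3 values of 792 share dense rank 4.
Remaining distinct values take the next consecutive integers.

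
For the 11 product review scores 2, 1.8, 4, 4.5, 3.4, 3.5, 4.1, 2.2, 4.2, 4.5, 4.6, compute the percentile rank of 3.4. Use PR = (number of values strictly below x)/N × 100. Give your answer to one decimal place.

N = 11.
Strictly below 3.4: 3. Equal to 3.4: 1.
PR = 3/11 × 100 = 27.3

27.3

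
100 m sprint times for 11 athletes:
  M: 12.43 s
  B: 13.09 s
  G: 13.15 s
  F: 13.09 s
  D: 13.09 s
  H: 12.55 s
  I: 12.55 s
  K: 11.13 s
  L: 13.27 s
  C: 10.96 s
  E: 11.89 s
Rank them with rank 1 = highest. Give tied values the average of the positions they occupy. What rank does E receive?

9

Sorted (descending): 13.27, 13.15, 13.09, 13.09, 13.09, 12.55, 12.55, 12.43, 11.89, 11.13, 10.96
The 3 values of 13.09 occupy positions 3–5 → average rank 4.
The 2 values of 12.55 occupy positions 6–7 → average rank (6+7)/2 = 6.5.
E has value 11.89 s → rank 9.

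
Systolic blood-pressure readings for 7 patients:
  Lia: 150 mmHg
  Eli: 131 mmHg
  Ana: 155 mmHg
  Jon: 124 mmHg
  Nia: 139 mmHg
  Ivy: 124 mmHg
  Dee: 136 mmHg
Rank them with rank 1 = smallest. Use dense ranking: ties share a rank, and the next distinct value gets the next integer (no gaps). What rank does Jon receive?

1

Sorted (ascending): 124, 124, 131, 136, 139, 150, 155
The 2 values of 124 share dense rank 1.
Remaining distinct values take the next consecutive integers.
Jon has value 124 mmHg → rank 1.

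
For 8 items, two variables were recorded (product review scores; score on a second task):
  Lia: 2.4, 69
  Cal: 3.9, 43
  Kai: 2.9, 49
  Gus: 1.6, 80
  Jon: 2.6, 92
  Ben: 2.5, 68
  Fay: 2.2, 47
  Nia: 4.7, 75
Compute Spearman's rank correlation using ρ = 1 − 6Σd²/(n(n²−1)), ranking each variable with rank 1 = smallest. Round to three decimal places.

-0.167

Ranks of variable 1: 3, 7, 6, 1, 5, 4, 2, 8
Ranks of variable 2: 5, 1, 3, 7, 8, 4, 2, 6
d = r₁ − r₂: -2, 6, 3, -6, -3, 0, 0, 2
d²: 4, 36, 9, 36, 9, 0, 0, 4; Σd² = 98
ρ = 1 − 6·98/(8·63) = 1 − 588/504 = -0.167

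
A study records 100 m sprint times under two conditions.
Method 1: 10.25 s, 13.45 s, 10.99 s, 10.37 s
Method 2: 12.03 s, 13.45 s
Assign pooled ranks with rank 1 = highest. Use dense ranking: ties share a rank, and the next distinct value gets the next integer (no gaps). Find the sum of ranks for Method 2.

3

Sorted (descending): 13.45, 13.45, 12.03, 10.99, 10.37, 10.25
The 2 values of 13.45 share dense rank 1.
Remaining distinct values take the next consecutive integers.
Method 2 values → pooled ranks: 12.03→2, 13.45→1
Rank sum = 2 + 1 = 3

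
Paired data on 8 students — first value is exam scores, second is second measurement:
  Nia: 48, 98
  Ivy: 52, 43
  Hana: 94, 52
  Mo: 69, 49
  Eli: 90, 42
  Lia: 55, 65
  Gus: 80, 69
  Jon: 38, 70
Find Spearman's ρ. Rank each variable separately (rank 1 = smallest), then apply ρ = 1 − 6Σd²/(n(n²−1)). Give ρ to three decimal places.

Ranks of variable 1: 2, 3, 8, 5, 7, 4, 6, 1
Ranks of variable 2: 8, 2, 4, 3, 1, 5, 6, 7
d = r₁ − r₂: -6, 1, 4, 2, 6, -1, 0, -6
d²: 36, 1, 16, 4, 36, 1, 0, 36; Σd² = 130
ρ = 1 − 6·130/(8·63) = 1 − 780/504 = -0.548

-0.548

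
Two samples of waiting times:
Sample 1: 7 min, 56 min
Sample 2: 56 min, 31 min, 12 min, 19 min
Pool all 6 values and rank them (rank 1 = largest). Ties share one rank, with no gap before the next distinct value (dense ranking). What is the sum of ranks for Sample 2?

Sorted (descending): 56, 56, 31, 19, 12, 7
The 2 values of 56 share dense rank 1.
Remaining distinct values take the next consecutive integers.
Sample 2 values → pooled ranks: 56→1, 31→2, 12→4, 19→3
Rank sum = 1 + 2 + 4 + 3 = 10

10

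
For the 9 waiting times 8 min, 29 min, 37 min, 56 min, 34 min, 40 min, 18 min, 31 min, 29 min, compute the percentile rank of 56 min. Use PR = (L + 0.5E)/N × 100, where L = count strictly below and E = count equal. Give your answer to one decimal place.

N = 9.
Strictly below 56: 8. Equal to 56: 1.
PR = (8 + 0.5·1)/9 × 100 = 94.4

94.4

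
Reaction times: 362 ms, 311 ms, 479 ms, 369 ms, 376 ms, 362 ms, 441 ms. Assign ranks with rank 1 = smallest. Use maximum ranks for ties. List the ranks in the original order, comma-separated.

3, 1, 7, 4, 5, 3, 6

Sorted (ascending): 311, 362, 362, 369, 376, 441, 479
The 2 values of 362 occupy positions 2–3 → each gets rank 3.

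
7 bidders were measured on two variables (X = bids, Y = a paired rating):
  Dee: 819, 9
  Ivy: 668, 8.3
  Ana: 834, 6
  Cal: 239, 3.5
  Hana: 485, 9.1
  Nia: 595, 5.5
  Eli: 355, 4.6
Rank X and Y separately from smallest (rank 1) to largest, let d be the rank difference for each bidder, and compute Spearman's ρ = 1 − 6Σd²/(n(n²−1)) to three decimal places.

0.536

Ranks of variable 1: 6, 5, 7, 1, 3, 4, 2
Ranks of variable 2: 6, 5, 4, 1, 7, 3, 2
d = r₁ − r₂: 0, 0, 3, 0, -4, 1, 0
d²: 0, 0, 9, 0, 16, 1, 0; Σd² = 26
ρ = 1 − 6·26/(7·48) = 1 − 156/336 = 0.536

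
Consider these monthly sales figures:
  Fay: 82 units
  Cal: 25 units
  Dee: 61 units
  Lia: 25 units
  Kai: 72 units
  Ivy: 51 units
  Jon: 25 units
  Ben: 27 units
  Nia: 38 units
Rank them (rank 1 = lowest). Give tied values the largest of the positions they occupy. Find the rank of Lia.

3

Sorted (ascending): 25, 25, 25, 27, 38, 51, 61, 72, 82
The 3 values of 25 occupy positions 1–3 → each gets rank 3.
Lia has value 25 units → rank 3.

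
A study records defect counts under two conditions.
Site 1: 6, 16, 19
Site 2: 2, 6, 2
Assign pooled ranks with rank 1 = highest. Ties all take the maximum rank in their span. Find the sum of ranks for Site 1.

Sorted (descending): 19, 16, 6, 6, 2, 2
The 2 values of 6 occupy positions 3–4 → each gets rank 4.
The 2 values of 2 occupy positions 5–6 → each gets rank 6.
Site 1 values → pooled ranks: 6→4, 16→2, 19→1
Rank sum = 4 + 2 + 1 = 7

7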